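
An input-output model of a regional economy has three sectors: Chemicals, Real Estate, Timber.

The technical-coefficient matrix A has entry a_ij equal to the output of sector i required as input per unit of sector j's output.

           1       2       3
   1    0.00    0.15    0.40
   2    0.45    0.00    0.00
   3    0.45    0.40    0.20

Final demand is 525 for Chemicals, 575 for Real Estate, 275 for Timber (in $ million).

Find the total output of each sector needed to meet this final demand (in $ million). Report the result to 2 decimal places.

x_1 = 1398.79, x_2 = 1204.45, x_3 = 1732.79

I − A =
  [   1.00    -0.15    -0.40]
  [  -0.45     1.00     0.00]
  [  -0.45    -0.40     0.80]
Cofactors of I−A, C_ij = (−1)^(i+j)·(minor ij) (rows/columns in the sector order above):
  C_11 = (1.00)(0.80) − (0.00)(-0.40) = 0.8000
  C_12 = −[(-0.45)(0.80) − (0.00)(-0.45)] = 0.3600
  C_13 = (-0.45)(-0.40) − (1.00)(-0.45) = 0.6300
  C_21 = −[(-0.15)(0.80) − (-0.40)(-0.40)] = 0.2800
  C_22 = (1.00)(0.80) − (-0.40)(-0.45) = 0.6200
  C_23 = −[(1.00)(-0.40) − (-0.15)(-0.45)] = 0.4675
  C_31 = (-0.15)(0.00) − (-0.40)(1.00) = 0.4000
  C_32 = −[(1.00)(0.00) − (-0.40)(-0.45)] = 0.1800
  C_33 = (1.00)(1.00) − (-0.15)(-0.45) = 0.9325
det(I−A) = Σ_j (I−A)_1j·C_1j = (1.00)(0.8000) + (-0.15)(0.3600) + (-0.40)(0.6300) = 0.4940
adj(I−A) = Cᵀ =
  [ 0.8000   0.2800   0.4000]
  [ 0.3600   0.6200   0.1800]
  [ 0.6300   0.4675   0.9325]
(I − A)⁻¹ = adj(I−A) / det(I−A) ≈
  [   1.6194     0.5668     0.8097]
  [   0.7287     1.2551     0.3644]
  [   1.2753     0.9464     1.8877]
x = (I − A)⁻¹ d = adj(I−A)·d / det(I−A), with det(I−A) = 0.4940:
  x_1 = (0.8000·525 + 0.2800·575 + 0.4000·275) / 0.4940 = 691.00 / 0.4940 ≈ 1398.79
  x_2 = (0.3600·525 + 0.6200·575 + 0.1800·275) / 0.4940 = 595.00 / 0.4940 ≈ 1204.45
  x_3 = (0.6300·525 + 0.4675·575 + 0.9325·275) / 0.4940 = 856.00 / 0.4940 ≈ 1732.79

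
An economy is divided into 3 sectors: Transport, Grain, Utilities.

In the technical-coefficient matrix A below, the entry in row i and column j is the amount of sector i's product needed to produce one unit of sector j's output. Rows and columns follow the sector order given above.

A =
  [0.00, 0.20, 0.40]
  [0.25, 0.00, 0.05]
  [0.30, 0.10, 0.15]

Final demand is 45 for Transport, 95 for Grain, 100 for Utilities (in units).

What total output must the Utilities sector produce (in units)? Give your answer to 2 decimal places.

I − A =
  [   1.00    -0.20    -0.40]
  [  -0.25     1.00    -0.05]
  [  -0.30    -0.10     0.85]
Cofactors of I−A, C_ij = (−1)^(i+j)·(minor ij) (rows/columns in the sector order above):
  C_11 = (1.00)(0.85) − (-0.05)(-0.10) = 0.8450
  C_12 = −[(-0.25)(0.85) − (-0.05)(-0.30)] = 0.2275
  C_13 = (-0.25)(-0.10) − (1.00)(-0.30) = 0.3250
  C_21 = −[(-0.20)(0.85) − (-0.40)(-0.10)] = 0.2100
  C_22 = (1.00)(0.85) − (-0.40)(-0.30) = 0.7300
  C_23 = −[(1.00)(-0.10) − (-0.20)(-0.30)] = 0.1600
  C_31 = (-0.20)(-0.05) − (-0.40)(1.00) = 0.4100
  C_32 = −[(1.00)(-0.05) − (-0.40)(-0.25)] = 0.1500
  C_33 = (1.00)(1.00) − (-0.20)(-0.25) = 0.9500
det(I−A) = Σ_j (I−A)_1j·C_1j = (1.00)(0.8450) + (-0.20)(0.2275) + (-0.40)(0.3250) = 0.6695
adj(I−A) = Cᵀ =
  [ 0.8450   0.2100   0.4100]
  [ 0.2275   0.7300   0.1500]
  [ 0.3250   0.1600   0.9500]
(I − A)⁻¹ = adj(I−A) / det(I−A) ≈
  [   1.2621     0.3137     0.6124]
  [   0.3398     1.0904     0.2240]
  [   0.4854     0.2390     1.4190]
x = (I − A)⁻¹ d = adj(I−A)·d / det(I−A), with det(I−A) = 0.6695:
  x_1 = (0.8450·45 + 0.2100·95 + 0.4100·100) / 0.6695 = 98.975 / 0.6695 ≈ 147.83
  x_2 = (0.2275·45 + 0.7300·95 + 0.1500·100) / 0.6695 = 94.5875 / 0.6695 ≈ 141.28
  x_3 = (0.3250·45 + 0.1600·95 + 0.9500·100) / 0.6695 = 124.825 / 0.6695 ≈ 186.45

x_3 = 186.45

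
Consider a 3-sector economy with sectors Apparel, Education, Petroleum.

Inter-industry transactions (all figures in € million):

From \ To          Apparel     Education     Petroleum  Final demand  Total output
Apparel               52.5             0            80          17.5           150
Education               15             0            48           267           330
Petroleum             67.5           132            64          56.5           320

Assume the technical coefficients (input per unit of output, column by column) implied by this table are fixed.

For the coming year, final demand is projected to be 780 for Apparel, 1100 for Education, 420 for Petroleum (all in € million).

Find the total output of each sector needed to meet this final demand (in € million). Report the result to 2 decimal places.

x_A = 2209.76, x_E = 1714.78, x_P = 2625.38

Technical coefficients a_ij = z_ij / X_j:
  a_AA = 52.5/150 = 0.35, a_EA = 15/150 = 0.10, a_PA = 67.5/150 = 0.45
  a_AE = 0/330 = 0.00, a_EE = 0/330 = 0.00, a_PE = 132/330 = 0.40
  a_AP = 80/320 = 0.25, a_EP = 48/320 = 0.15, a_PP = 64/320 = 0.20
I − A =
  [   0.65     0.00    -0.25]
  [  -0.10     1.00    -0.15]
  [  -0.45    -0.40     0.80]
Cofactors of I−A, C_ij = (−1)^(i+j)·(minor ij) (rows/columns in the sector order above):
  C_11 = (1.00)(0.80) − (-0.15)(-0.40) = 0.7400
  C_12 = −[(-0.10)(0.80) − (-0.15)(-0.45)] = 0.1475
  C_13 = (-0.10)(-0.40) − (1.00)(-0.45) = 0.4900
  C_21 = −[(0.00)(0.80) − (-0.25)(-0.40)] = 0.1000
  C_22 = (0.65)(0.80) − (-0.25)(-0.45) = 0.4075
  C_23 = −[(0.65)(-0.40) − (0.00)(-0.45)] = 0.2600
  C_31 = (0.00)(-0.15) − (-0.25)(1.00) = 0.2500
  C_32 = −[(0.65)(-0.15) − (-0.25)(-0.10)] = 0.1225
  C_33 = (0.65)(1.00) − (0.00)(-0.10) = 0.6500
det(I−A) = Σ_j (I−A)_1j·C_1j = (0.65)(0.7400) + (0.00)(0.1475) + (-0.25)(0.4900) = 0.3585
adj(I−A) = Cᵀ =
  [ 0.7400   0.1000   0.2500]
  [ 0.1475   0.4075   0.1225]
  [ 0.4900   0.2600   0.6500]
(I − A)⁻¹ = adj(I−A) / det(I−A) ≈
  [   2.0642     0.2789     0.6974]
  [   0.4114     1.1367     0.3417]
  [   1.3668     0.7252     1.8131]
x = (I − A)⁻¹ d = adj(I−A)·d / det(I−A), with det(I−A) = 0.3585:
  x_A = (0.7400·780 + 0.1000·1100 + 0.2500·420) / 0.3585 = 792.20 / 0.3585 ≈ 2209.76
  x_E = (0.1475·780 + 0.4075·1100 + 0.1225·420) / 0.3585 = 614.75 / 0.3585 ≈ 1714.78
  x_P = (0.4900·780 + 0.2600·1100 + 0.6500·420) / 0.3585 = 941.20 / 0.3585 ≈ 2625.38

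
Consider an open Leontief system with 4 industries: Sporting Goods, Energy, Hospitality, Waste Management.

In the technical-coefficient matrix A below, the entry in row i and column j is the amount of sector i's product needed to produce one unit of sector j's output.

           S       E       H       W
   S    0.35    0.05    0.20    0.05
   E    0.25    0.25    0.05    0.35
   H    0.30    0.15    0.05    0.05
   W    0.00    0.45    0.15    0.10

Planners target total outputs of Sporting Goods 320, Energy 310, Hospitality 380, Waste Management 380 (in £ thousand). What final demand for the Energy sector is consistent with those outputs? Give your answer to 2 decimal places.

d_E = 0.50

I − A =
  [   0.65    -0.05    -0.20    -0.05]
  [  -0.25     0.75    -0.05    -0.35]
  [  -0.30    -0.15     0.95    -0.05]
  [   0.00    -0.45    -0.15     0.90]
d = (I − A) x:
  d_S = (+0.65)·320 + (-0.05)·310 + (-0.20)·380 + (-0.05)·380 = 97.50
  d_E = (-0.25)·320 + (+0.75)·310 + (-0.05)·380 + (-0.35)·380 = 0.50
  d_H = (-0.30)·320 + (-0.15)·310 + (+0.95)·380 + (-0.05)·380 = 199.50
  d_W = (+0.00)·320 + (-0.45)·310 + (-0.15)·380 + (+0.90)·380 = 145.50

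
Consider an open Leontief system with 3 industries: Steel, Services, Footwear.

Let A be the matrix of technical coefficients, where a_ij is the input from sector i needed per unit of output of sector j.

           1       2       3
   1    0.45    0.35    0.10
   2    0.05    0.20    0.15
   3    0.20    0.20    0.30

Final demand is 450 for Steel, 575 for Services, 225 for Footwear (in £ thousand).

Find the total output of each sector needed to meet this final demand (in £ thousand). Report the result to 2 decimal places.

x_1 = 1671.05, x_2 = 1028.05, x_3 = 1092.60

I − A =
  [   0.55    -0.35    -0.10]
  [  -0.05     0.80    -0.15]
  [  -0.20    -0.20     0.70]
Cofactors of I−A, C_ij = (−1)^(i+j)·(minor ij) (rows/columns in the sector order above):
  C_11 = (0.80)(0.70) − (-0.15)(-0.20) = 0.5300
  C_12 = −[(-0.05)(0.70) − (-0.15)(-0.20)] = 0.0650
  C_13 = (-0.05)(-0.20) − (0.80)(-0.20) = 0.1700
  C_21 = −[(-0.35)(0.70) − (-0.10)(-0.20)] = 0.2650
  C_22 = (0.55)(0.70) − (-0.10)(-0.20) = 0.3650
  C_23 = −[(0.55)(-0.20) − (-0.35)(-0.20)] = 0.1800
  C_31 = (-0.35)(-0.15) − (-0.10)(0.80) = 0.1325
  C_32 = −[(0.55)(-0.15) − (-0.10)(-0.05)] = 0.0875
  C_33 = (0.55)(0.80) − (-0.35)(-0.05) = 0.4225
det(I−A) = Σ_j (I−A)_1j·C_1j = (0.55)(0.5300) + (-0.35)(0.0650) + (-0.10)(0.1700) = 0.25175
adj(I−A) = Cᵀ =
  [ 0.5300   0.2650   0.1325]
  [ 0.0650   0.3650   0.0875]
  [ 0.1700   0.1800   0.4225]
(I − A)⁻¹ = adj(I−A) / det(I−A) ≈
  [   2.1053     1.0526     0.5263]
  [   0.2582     1.4499     0.3476]
  [   0.6753     0.7150     1.6783]
x = (I − A)⁻¹ d = adj(I−A)·d / det(I−A), with det(I−A) = 0.25175:
  x_1 = (0.5300·450 + 0.2650·575 + 0.1325·225) / 0.25175 = 420.6875 / 0.25175 ≈ 1671.05
  x_2 = (0.0650·450 + 0.3650·575 + 0.0875·225) / 0.25175 = 258.8125 / 0.25175 ≈ 1028.05
  x_3 = (0.1700·450 + 0.1800·575 + 0.4225·225) / 0.25175 = 275.0625 / 0.25175 ≈ 1092.60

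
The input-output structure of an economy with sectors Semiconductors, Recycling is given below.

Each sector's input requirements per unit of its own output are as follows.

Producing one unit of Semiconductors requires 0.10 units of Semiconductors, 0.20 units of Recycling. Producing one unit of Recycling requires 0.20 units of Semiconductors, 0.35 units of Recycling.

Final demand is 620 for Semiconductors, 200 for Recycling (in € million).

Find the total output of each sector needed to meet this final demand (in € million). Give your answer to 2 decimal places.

I − A =
  [   0.90    -0.20]
  [  -0.20     0.65]
det(I−A) = (0.90)(0.65) − (-0.20)(-0.20) = 0.5450
adj(I−A) = [[0.65, 0.20], [0.20, 0.90]]
(I − A)⁻¹ = adj(I−A) / det(I−A) ≈
  [   1.1927     0.3670]
  [   0.3670     1.6514]
x = (I − A)⁻¹ d = adj(I−A)·d / det(I−A), with det(I−A) = 0.5450:
  x_S = (0.65·620 + 0.20·200) / 0.5450 = 443.00 / 0.5450 ≈ 812.84
  x_R = (0.20·620 + 0.90·200) / 0.5450 = 304.00 / 0.5450 ≈ 557.80

x_S = 812.84, x_R = 557.80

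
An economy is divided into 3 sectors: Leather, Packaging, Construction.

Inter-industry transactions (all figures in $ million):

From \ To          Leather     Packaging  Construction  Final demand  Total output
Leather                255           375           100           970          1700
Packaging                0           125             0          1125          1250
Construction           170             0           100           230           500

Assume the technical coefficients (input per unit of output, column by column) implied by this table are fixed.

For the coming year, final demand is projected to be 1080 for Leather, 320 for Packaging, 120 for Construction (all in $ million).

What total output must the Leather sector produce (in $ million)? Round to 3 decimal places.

x_L = 1474.747

Technical coefficients a_ij = z_ij / X_j:
  a_LL = 255/1700 = 0.15, a_PL = 0/1700 = 0.00, a_CL = 170/1700 = 0.10
  a_LP = 375/1250 = 0.30, a_PP = 125/1250 = 0.10, a_CP = 0/1250 = 0.00
  a_LC = 100/500 = 0.20, a_PC = 0/500 = 0.00, a_CC = 100/500 = 0.20
I − A =
  [   0.85    -0.30    -0.20]
  [   0.00     0.90     0.00]
  [  -0.10     0.00     0.80]
Cofactors of I−A, C_ij = (−1)^(i+j)·(minor ij) (rows/columns in the sector order above):
  C_11 = (0.90)(0.80) − (0.00)(0.00) = 0.7200
  C_12 = −[(0.00)(0.80) − (0.00)(-0.10)] = 0.0000
  C_13 = (0.00)(0.00) − (0.90)(-0.10) = 0.0900
  C_21 = −[(-0.30)(0.80) − (-0.20)(0.00)] = 0.2400
  C_22 = (0.85)(0.80) − (-0.20)(-0.10) = 0.6600
  C_23 = −[(0.85)(0.00) − (-0.30)(-0.10)] = 0.0300
  C_31 = (-0.30)(0.00) − (-0.20)(0.90) = 0.1800
  C_32 = −[(0.85)(0.00) − (-0.20)(0.00)] = 0.0000
  C_33 = (0.85)(0.90) − (-0.30)(0.00) = 0.7650
det(I−A) = Σ_j (I−A)_1j·C_1j = (0.85)(0.7200) + (-0.30)(0.0000) + (-0.20)(0.0900) = 0.5940
adj(I−A) = Cᵀ =
  [ 0.7200   0.2400   0.1800]
  [ 0.0000   0.6600   0.0000]
  [ 0.0900   0.0300   0.7650]
(I − A)⁻¹ = adj(I−A) / det(I−A) ≈
  [   1.2121     0.4040     0.3030]
  [   0.0000     1.1111     0.0000]
  [   0.1515     0.0505     1.2879]
x = (I − A)⁻¹ d = adj(I−A)·d / det(I−A), with det(I−A) = 0.5940:
  x_L = (0.7200·1080 + 0.2400·320 + 0.1800·120) / 0.5940 = 876.00 / 0.5940 ≈ 1474.747
  x_P = (0.0000·1080 + 0.6600·320 + 0.0000·120) / 0.5940 = 211.20 / 0.5940 ≈ 355.556
  x_C = (0.0900·1080 + 0.0300·320 + 0.7650·120) / 0.5940 = 198.60 / 0.5940 ≈ 334.343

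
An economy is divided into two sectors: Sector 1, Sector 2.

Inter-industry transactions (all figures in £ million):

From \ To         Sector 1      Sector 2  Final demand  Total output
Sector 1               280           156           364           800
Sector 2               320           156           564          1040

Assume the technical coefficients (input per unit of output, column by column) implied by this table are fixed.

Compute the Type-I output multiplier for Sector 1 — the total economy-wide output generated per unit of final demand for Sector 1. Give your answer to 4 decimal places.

m_1 = 2.5381

Technical coefficients a_ij = z_ij / X_j:
  a_11 = 280/800 = 0.35, a_21 = 320/800 = 0.40
  a_12 = 156/1040 = 0.15, a_22 = 156/1040 = 0.15
I − A =
  [   0.65    -0.15]
  [  -0.40     0.85]
det(I−A) = (0.65)(0.85) − (-0.15)(-0.40) = 0.4925
adj(I−A) = [[0.85, 0.15], [0.40, 0.65]]
(I − A)⁻¹ = adj(I−A) / det(I−A) ≈
  [   1.72589     0.30457]
  [   0.81218     1.31980]
The output multiplier for sector j is the column-j sum of the Leontief inverse (I − A)⁻¹ = adj(I−A) / det(I−A).
Column 1 of adj(I−A): (0.85, 0.40); det(I−A) = 0.4925.
m_1 = (0.85 + 0.40) / 0.4925 = 1.25 / 0.4925 ≈ 2.5381.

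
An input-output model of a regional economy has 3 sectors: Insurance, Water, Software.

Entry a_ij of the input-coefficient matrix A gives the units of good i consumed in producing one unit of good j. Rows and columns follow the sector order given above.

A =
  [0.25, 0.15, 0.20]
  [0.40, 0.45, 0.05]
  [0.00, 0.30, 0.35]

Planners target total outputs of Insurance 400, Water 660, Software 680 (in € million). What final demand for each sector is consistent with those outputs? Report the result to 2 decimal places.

I − A =
  [   0.75    -0.15    -0.20]
  [  -0.40     0.55    -0.05]
  [   0.00    -0.30     0.65]
d = (I − A) x:
  d_I = (+0.75)·400 + (-0.15)·660 + (-0.20)·680 = 65.00
  d_W = (-0.40)·400 + (+0.55)·660 + (-0.05)·680 = 169.00
  d_S = (+0.00)·400 + (-0.30)·660 + (+0.65)·680 = 244.00

d_I = 65.00, d_W = 169.00, d_S = 244.00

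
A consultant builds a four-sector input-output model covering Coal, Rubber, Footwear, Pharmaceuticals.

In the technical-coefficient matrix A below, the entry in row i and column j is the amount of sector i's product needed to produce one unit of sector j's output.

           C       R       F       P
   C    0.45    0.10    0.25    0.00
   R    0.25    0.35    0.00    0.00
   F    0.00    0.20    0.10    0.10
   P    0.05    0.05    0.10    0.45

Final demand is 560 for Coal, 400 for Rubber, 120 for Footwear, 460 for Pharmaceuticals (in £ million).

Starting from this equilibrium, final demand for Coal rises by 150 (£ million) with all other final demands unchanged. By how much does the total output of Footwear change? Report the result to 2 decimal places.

I − A =
  [   0.55    -0.10    -0.25     0.00]
  [  -0.25     0.65     0.00     0.00]
  [   0.00    -0.20     0.90    -0.10]
  [  -0.05    -0.05    -0.10     0.55]
Compute the cofactors C_ij = (−1)^(i+j)·(3×3 minor ij) of I−A; the adjugate is their transpose:
adj(I−A) = Cᵀ =
  [ 0.315250   0.077250   0.089375   0.016250]
  [ 0.121250   0.265500   0.034375   0.006250]
  [ 0.032000   0.063750   0.182875   0.033250]
  [ 0.045500   0.042750   0.044500   0.286750]
det(I−A) = Σ_j (I−A)_1j·C_1j = (0.55)(0.315250) + (-0.10)(0.121250) + (-0.25)(0.032000) + (0.00)(0.045500) = 0.1532625
(I − A)⁻¹ = adj(I−A) / det(I−A) ≈
  [   2.0569     0.5040     0.5831     0.1060]
  [   0.7911     1.7323     0.2243     0.0408]
  [   0.2088     0.4160     1.1932     0.2169]
  [   0.2969     0.2789     0.2904     1.8710]
Δx = (I − A)⁻¹ Δd with Δd having +150 in the Coal component and 0 elsewhere.
So Δx_F = L_FC · (+150), where L_FC = adj(I−A)_FC / det(I−A) = 0.032000 / 0.1532625.
Δx_F = 0.032000 × (+150) / 0.1532625 = 4.80 / 0.1532625 ≈ 31.32.

Δx_F = 31.32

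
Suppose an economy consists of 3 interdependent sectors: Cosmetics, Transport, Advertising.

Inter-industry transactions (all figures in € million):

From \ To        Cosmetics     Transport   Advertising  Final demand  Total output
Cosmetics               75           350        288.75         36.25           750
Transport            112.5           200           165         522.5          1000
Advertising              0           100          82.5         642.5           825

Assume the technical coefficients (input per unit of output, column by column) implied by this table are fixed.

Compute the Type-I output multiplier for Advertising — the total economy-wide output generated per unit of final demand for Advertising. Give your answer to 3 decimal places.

Technical coefficients a_ij = z_ij / X_j:
  a_CC = 75/750 = 0.10, a_TC = 112.5/750 = 0.15, a_AC = 0/750 = 0.00
  a_CT = 350/1000 = 0.35, a_TT = 200/1000 = 0.20, a_AT = 100/1000 = 0.10
  a_CA = 288.75/825 = 0.35, a_TA = 165/825 = 0.20, a_AA = 82.5/825 = 0.10
I − A =
  [   0.90    -0.35    -0.35]
  [  -0.15     0.80    -0.20]
  [   0.00    -0.10     0.90]
Cofactors of I−A, C_ij = (−1)^(i+j)·(minor ij) (rows/columns in the sector order above):
  C_11 = (0.80)(0.90) − (-0.20)(-0.10) = 0.7000
  C_12 = −[(-0.15)(0.90) − (-0.20)(0.00)] = 0.1350
  C_13 = (-0.15)(-0.10) − (0.80)(0.00) = 0.0150
  C_21 = −[(-0.35)(0.90) − (-0.35)(-0.10)] = 0.3500
  C_22 = (0.90)(0.90) − (-0.35)(0.00) = 0.8100
  C_23 = −[(0.90)(-0.10) − (-0.35)(0.00)] = 0.0900
  C_31 = (-0.35)(-0.20) − (-0.35)(0.80) = 0.3500
  C_32 = −[(0.90)(-0.20) − (-0.35)(-0.15)] = 0.2325
  C_33 = (0.90)(0.80) − (-0.35)(-0.15) = 0.6675
det(I−A) = Σ_j (I−A)_1j·C_1j = (0.90)(0.7000) + (-0.35)(0.1350) + (-0.35)(0.0150) = 0.5775
adj(I−A) = Cᵀ =
  [ 0.7000   0.3500   0.3500]
  [ 0.1350   0.8100   0.2325]
  [ 0.0150   0.0900   0.6675]
(I − A)⁻¹ = adj(I−A) / det(I−A) ≈
  [   1.2121     0.6061     0.6061]
  [   0.2338     1.4026     0.4026]
  [   0.0260     0.1558     1.1558]
The output multiplier for sector j is the column-j sum of the Leontief inverse (I − A)⁻¹ = adj(I−A) / det(I−A).
Column A of adj(I−A): (0.3500, 0.2325, 0.6675); det(I−A) = 0.5775.
m_A = (0.3500 + 0.2325 + 0.6675) / 0.5775 = 1.25 / 0.5775 ≈ 2.165.

m_A = 2.165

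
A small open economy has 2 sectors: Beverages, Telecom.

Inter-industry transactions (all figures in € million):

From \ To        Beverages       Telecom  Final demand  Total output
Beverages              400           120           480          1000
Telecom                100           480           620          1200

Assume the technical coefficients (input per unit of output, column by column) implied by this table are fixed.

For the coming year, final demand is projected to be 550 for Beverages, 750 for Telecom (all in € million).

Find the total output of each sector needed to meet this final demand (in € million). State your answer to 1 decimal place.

x_B = 1157.1, x_T = 1442.9

Technical coefficients a_ij = z_ij / X_j:
  a_BB = 400/1000 = 0.40, a_TB = 100/1000 = 0.10
  a_BT = 120/1200 = 0.10, a_TT = 480/1200 = 0.40
I − A =
  [   0.60    -0.10]
  [  -0.10     0.60]
det(I−A) = (0.60)(0.60) − (-0.10)(-0.10) = 0.3500
adj(I−A) = [[0.60, 0.10], [0.10, 0.60]]
(I − A)⁻¹ = adj(I−A) / det(I−A) ≈
  [   1.7143     0.2857]
  [   0.2857     1.7143]
x = (I − A)⁻¹ d = adj(I−A)·d / det(I−A), with det(I−A) = 0.3500:
  x_B = (0.60·550 + 0.10·750) / 0.3500 = 405.00 / 0.3500 ≈ 1157.1
  x_T = (0.10·550 + 0.60·750) / 0.3500 = 505.00 / 0.3500 ≈ 1442.9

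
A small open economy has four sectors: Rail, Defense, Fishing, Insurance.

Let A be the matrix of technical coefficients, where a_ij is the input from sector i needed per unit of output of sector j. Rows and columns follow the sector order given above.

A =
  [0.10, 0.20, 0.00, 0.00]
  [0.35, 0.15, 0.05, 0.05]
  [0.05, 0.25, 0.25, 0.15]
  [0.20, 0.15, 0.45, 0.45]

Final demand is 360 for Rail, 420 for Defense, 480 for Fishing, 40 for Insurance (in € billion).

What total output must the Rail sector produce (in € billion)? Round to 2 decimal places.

x_R = 603.13

I − A =
  [   0.90    -0.20     0.00     0.00]
  [  -0.35     0.85    -0.05    -0.05]
  [  -0.05    -0.25     0.75    -0.15]
  [  -0.20    -0.15    -0.45     0.55]
Compute the cofactors C_ij = (−1)^(i+j)·(3×3 minor ij) of I−A; the adjugate is their transpose:
adj(I−A) = Cᵀ =
  [ 0.27400   0.06900   0.01000   0.00900]
  [ 0.13225   0.31050   0.04500   0.04050]
  [ 0.10700   0.15550   0.37350   0.11600]
  [ 0.22325   0.23700   0.32150   0.50950]
det(I−A) = Σ_j (I−A)_1j·C_1j = (0.90)(0.27400) + (-0.20)(0.13225) + (0.00)(0.10700) + (0.00)(0.22325) = 0.22015
(I − A)⁻¹ = adj(I−A) / det(I−A) ≈
  [   1.2446     0.3134     0.0454     0.0409]
  [   0.6007     1.4104     0.2044     0.1840]
  [   0.4860     0.7063     1.6966     0.5269]
  [   1.0141     1.0765     1.4604     2.3143]
x = (I − A)⁻¹ d = adj(I−A)·d / det(I−A), with det(I−A) = 0.22015:
  x_R = (0.27400·360 + 0.06900·420 + 0.01000·480 + 0.00900·40) / 0.22015 = 132.78 / 0.22015 ≈ 603.13
  x_D = (0.13225·360 + 0.31050·420 + 0.04500·480 + 0.04050·40) / 0.22015 = 201.24 / 0.22015 ≈ 914.10
  x_F = (0.10700·360 + 0.15550·420 + 0.37350·480 + 0.11600·40) / 0.22015 = 287.75 / 0.22015 ≈ 1307.06
  x_I = (0.22325·360 + 0.23700·420 + 0.32150·480 + 0.50950·40) / 0.22015 = 354.61 / 0.22015 ≈ 1610.77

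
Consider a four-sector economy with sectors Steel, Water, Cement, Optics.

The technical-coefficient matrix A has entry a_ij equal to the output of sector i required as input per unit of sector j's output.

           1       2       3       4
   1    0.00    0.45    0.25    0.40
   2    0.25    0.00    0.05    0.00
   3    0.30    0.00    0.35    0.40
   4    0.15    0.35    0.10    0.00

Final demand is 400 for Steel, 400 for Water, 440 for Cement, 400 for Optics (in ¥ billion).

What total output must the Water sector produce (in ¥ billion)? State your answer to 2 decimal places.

I − A =
  [   1.00    -0.45    -0.25    -0.40]
  [  -0.25     1.00    -0.05     0.00]
  [  -0.30     0.00     0.65    -0.40]
  [  -0.15    -0.35    -0.10     1.00]
Compute the cofactors C_ij = (−1)^(i+j)·(3×3 minor ij) of I−A; the adjugate is their transpose:
adj(I−A) = Cᵀ =
  [ 0.603000   0.400500   0.319500   0.369000]
  [ 0.170500   0.469000   0.119500   0.116000]
  [ 0.395000   0.344000   0.792500   0.475000]
  [ 0.189625   0.258625   0.169000   0.495125]
det(I−A) = Σ_j (I−A)_1j·C_1j = (1.00)(0.603000) + (-0.45)(0.170500) + (-0.25)(0.395000) + (-0.40)(0.189625) = 0.351675
(I − A)⁻¹ = adj(I−A) / det(I−A) ≈
  [   1.7147     1.1388     0.9085     1.0493]
  [   0.4848     1.3336     0.3398     0.3299]
  [   1.1232     0.9782     2.2535     1.3507]
  [   0.5392     0.7354     0.4806     1.4079]
x = (I − A)⁻¹ d = adj(I−A)·d / det(I−A), with det(I−A) = 0.351675:
  x_1 = (0.603000·400 + 0.400500·400 + 0.319500·440 + 0.369000·400) / 0.351675 = 689.58 / 0.351675 ≈ 1960.84
  x_2 = (0.170500·400 + 0.469000·400 + 0.119500·440 + 0.116000·400) / 0.351675 = 354.78 / 0.351675 ≈ 1008.83
  x_3 = (0.395000·400 + 0.344000·400 + 0.792500·440 + 0.475000·400) / 0.351675 = 834.30 / 0.351675 ≈ 2372.36
  x_4 = (0.189625·400 + 0.258625·400 + 0.169000·440 + 0.495125·400) / 0.351675 = 451.71 / 0.351675 ≈ 1284.45

x_2 = 1008.83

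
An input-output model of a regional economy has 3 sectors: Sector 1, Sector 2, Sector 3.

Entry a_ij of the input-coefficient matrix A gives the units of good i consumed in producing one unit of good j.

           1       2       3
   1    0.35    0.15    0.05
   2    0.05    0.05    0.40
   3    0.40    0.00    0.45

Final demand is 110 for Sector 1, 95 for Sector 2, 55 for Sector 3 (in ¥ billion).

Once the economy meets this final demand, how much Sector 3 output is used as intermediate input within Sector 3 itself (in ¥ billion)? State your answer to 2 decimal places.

z_33 = 124.69

I − A =
  [   0.65    -0.15    -0.05]
  [  -0.05     0.95    -0.40]
  [  -0.40     0.00     0.55]
Cofactors of I−A, C_ij = (−1)^(i+j)·(minor ij) (rows/columns in the sector order above):
  C_11 = (0.95)(0.55) − (-0.40)(0.00) = 0.5225
  C_12 = −[(-0.05)(0.55) − (-0.40)(-0.40)] = 0.1875
  C_13 = (-0.05)(0.00) − (0.95)(-0.40) = 0.3800
  C_21 = −[(-0.15)(0.55) − (-0.05)(0.00)] = 0.0825
  C_22 = (0.65)(0.55) − (-0.05)(-0.40) = 0.3375
  C_23 = −[(0.65)(0.00) − (-0.15)(-0.40)] = 0.0600
  C_31 = (-0.15)(-0.40) − (-0.05)(0.95) = 0.1075
  C_32 = −[(0.65)(-0.40) − (-0.05)(-0.05)] = 0.2625
  C_33 = (0.65)(0.95) − (-0.15)(-0.05) = 0.6100
det(I−A) = Σ_j (I−A)_1j·C_1j = (0.65)(0.5225) + (-0.15)(0.1875) + (-0.05)(0.3800) = 0.2925
adj(I−A) = Cᵀ =
  [ 0.5225   0.0825   0.1075]
  [ 0.1875   0.3375   0.2625]
  [ 0.3800   0.0600   0.6100]
(I − A)⁻¹ = adj(I−A) / det(I−A) ≈
  [   1.7863     0.2821     0.3675]
  [   0.6410     1.1538     0.8974]
  [   1.2991     0.2051     2.0855]
First solve x = (I − A)⁻¹ d = adj(I−A)·d / det(I−A); in particular x_3 = (0.3800·110 + 0.0600·95 + 0.6100·55) / 0.2925 = 81.05 / 0.2925 ≈ 277.0940.
Intermediate flow from 3 to 3: z_33 = a_33 · x_3 = 0.45 × 81.05 / 0.2925 = 36.4725 / 0.2925 ≈ 124.69.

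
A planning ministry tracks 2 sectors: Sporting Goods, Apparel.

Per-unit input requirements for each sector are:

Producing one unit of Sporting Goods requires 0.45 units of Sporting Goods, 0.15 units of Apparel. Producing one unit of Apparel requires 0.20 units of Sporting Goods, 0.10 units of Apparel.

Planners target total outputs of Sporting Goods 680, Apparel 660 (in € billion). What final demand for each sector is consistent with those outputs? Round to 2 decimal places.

I − A =
  [   0.55    -0.20]
  [  -0.15     0.90]
d = (I − A) x:
  d_1 = (+0.55)·680 + (-0.20)·660 = 242.00
  d_2 = (-0.15)·680 + (+0.90)·660 = 492.00

d_1 = 242.00, d_2 = 492.00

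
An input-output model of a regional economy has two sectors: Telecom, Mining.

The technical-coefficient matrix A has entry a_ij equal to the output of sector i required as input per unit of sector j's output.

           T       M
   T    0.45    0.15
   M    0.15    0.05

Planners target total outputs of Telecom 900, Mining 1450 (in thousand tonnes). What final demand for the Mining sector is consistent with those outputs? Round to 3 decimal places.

I − A =
  [   0.55    -0.15]
  [  -0.15     0.95]
d = (I − A) x:
  d_T = (+0.55)·900 + (-0.15)·1450 = 277.500
  d_M = (-0.15)·900 + (+0.95)·1450 = 1242.500

d_M = 1242.500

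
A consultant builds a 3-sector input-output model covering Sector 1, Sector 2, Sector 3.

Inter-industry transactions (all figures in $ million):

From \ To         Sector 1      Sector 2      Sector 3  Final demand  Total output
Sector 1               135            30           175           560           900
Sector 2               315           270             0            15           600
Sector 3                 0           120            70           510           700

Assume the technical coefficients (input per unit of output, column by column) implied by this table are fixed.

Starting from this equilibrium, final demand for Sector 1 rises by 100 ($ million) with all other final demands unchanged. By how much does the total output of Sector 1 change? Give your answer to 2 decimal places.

Δx_1 = 127.74

Technical coefficients a_ij = z_ij / X_j:
  a_11 = 135/900 = 0.15, a_21 = 315/900 = 0.35, a_31 = 0/900 = 0.00
  a_12 = 30/600 = 0.05, a_22 = 270/600 = 0.45, a_32 = 120/600 = 0.20
  a_13 = 175/700 = 0.25, a_23 = 0/700 = 0.00, a_33 = 70/700 = 0.10
I − A =
  [   0.85    -0.05    -0.25]
  [  -0.35     0.55     0.00]
  [   0.00    -0.20     0.90]
Cofactors of I−A, C_ij = (−1)^(i+j)·(minor ij) (rows/columns in the sector order above):
  C_11 = (0.55)(0.90) − (0.00)(-0.20) = 0.4950
  C_12 = −[(-0.35)(0.90) − (0.00)(0.00)] = 0.3150
  C_13 = (-0.35)(-0.20) − (0.55)(0.00) = 0.0700
  C_21 = −[(-0.05)(0.90) − (-0.25)(-0.20)] = 0.0950
  C_22 = (0.85)(0.90) − (-0.25)(0.00) = 0.7650
  C_23 = −[(0.85)(-0.20) − (-0.05)(0.00)] = 0.1700
  C_31 = (-0.05)(0.00) − (-0.25)(0.55) = 0.1375
  C_32 = −[(0.85)(0.00) − (-0.25)(-0.35)] = 0.0875
  C_33 = (0.85)(0.55) − (-0.05)(-0.35) = 0.4500
det(I−A) = Σ_j (I−A)_1j·C_1j = (0.85)(0.4950) + (-0.05)(0.3150) + (-0.25)(0.0700) = 0.3875
adj(I−A) = Cᵀ =
  [ 0.4950   0.0950   0.1375]
  [ 0.3150   0.7650   0.0875]
  [ 0.0700   0.1700   0.4500]
(I − A)⁻¹ = adj(I−A) / det(I−A) ≈
  [   1.2774     0.2452     0.3548]
  [   0.8129     1.9742     0.2258]
  [   0.1806     0.4387     1.1613]
Δx = (I − A)⁻¹ Δd with Δd having +100 in the Sector 1 component and 0 elsewhere.
So Δx_1 = L_11 · (+100), where L_11 = adj(I−A)_11 / det(I−A) = 0.4950 / 0.3875.
Δx_1 = 0.4950 × (+100) / 0.3875 = 49.50 / 0.3875 ≈ 127.74.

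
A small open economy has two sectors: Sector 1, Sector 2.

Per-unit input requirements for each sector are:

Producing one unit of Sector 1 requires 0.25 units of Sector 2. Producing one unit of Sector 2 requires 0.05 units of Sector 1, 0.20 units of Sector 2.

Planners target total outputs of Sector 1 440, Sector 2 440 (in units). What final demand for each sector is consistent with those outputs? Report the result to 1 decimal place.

I − A =
  [   1.00    -0.05]
  [  -0.25     0.80]
d = (I − A) x:
  d_1 = (+1.00)·440 + (-0.05)·440 = 418.0
  d_2 = (-0.25)·440 + (+0.80)·440 = 242.0

d_1 = 418.0, d_2 = 242.0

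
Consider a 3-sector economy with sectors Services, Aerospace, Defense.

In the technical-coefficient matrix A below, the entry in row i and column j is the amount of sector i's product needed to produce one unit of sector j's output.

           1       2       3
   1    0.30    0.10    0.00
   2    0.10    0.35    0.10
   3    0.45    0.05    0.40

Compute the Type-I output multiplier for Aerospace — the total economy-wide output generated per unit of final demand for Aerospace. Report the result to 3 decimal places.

I − A =
  [   0.70    -0.10     0.00]
  [  -0.10     0.65    -0.10]
  [  -0.45    -0.05     0.60]
Cofactors of I−A, C_ij = (−1)^(i+j)·(minor ij) (rows/columns in the sector order above):
  C_11 = (0.65)(0.60) − (-0.10)(-0.05) = 0.3850
  C_12 = −[(-0.10)(0.60) − (-0.10)(-0.45)] = 0.1050
  C_13 = (-0.10)(-0.05) − (0.65)(-0.45) = 0.2975
  C_21 = −[(-0.10)(0.60) − (0.00)(-0.05)] = 0.0600
  C_22 = (0.70)(0.60) − (0.00)(-0.45) = 0.4200
  C_23 = −[(0.70)(-0.05) − (-0.10)(-0.45)] = 0.0800
  C_31 = (-0.10)(-0.10) − (0.00)(0.65) = 0.0100
  C_32 = −[(0.70)(-0.10) − (0.00)(-0.10)] = 0.0700
  C_33 = (0.70)(0.65) − (-0.10)(-0.10) = 0.4450
det(I−A) = Σ_j (I−A)_1j·C_1j = (0.70)(0.3850) + (-0.10)(0.1050) + (0.00)(0.2975) = 0.2590
adj(I−A) = Cᵀ =
  [ 0.3850   0.0600   0.0100]
  [ 0.1050   0.4200   0.0700]
  [ 0.2975   0.0800   0.4450]
(I − A)⁻¹ = adj(I−A) / det(I−A) ≈
  [   1.4865     0.2317     0.0386]
  [   0.4054     1.6216     0.2703]
  [   1.1486     0.3089     1.7181]
The output multiplier for sector j is the column-j sum of the Leontief inverse (I − A)⁻¹ = adj(I−A) / det(I−A).
Column 2 of adj(I−A): (0.0600, 0.4200, 0.0800); det(I−A) = 0.2590.
m_2 = (0.0600 + 0.4200 + 0.0800) / 0.2590 = 0.56 / 0.2590 ≈ 2.162.

m_2 = 2.162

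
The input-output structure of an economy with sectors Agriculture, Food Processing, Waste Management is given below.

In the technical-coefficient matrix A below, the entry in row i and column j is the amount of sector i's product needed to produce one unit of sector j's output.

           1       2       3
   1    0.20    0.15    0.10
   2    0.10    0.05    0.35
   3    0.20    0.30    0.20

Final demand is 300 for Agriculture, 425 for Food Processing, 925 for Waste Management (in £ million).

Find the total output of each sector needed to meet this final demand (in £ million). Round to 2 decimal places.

x_1 = 827.29, x_2 = 1202.82, x_3 = 1814.13

I − A =
  [   0.80    -0.15    -0.10]
  [  -0.10     0.95    -0.35]
  [  -0.20    -0.30     0.80]
Cofactors of I−A, C_ij = (−1)^(i+j)·(minor ij) (rows/columns in the sector order above):
  C_11 = (0.95)(0.80) − (-0.35)(-0.30) = 0.6550
  C_12 = −[(-0.10)(0.80) − (-0.35)(-0.20)] = 0.1500
  C_13 = (-0.10)(-0.30) − (0.95)(-0.20) = 0.2200
  C_21 = −[(-0.15)(0.80) − (-0.10)(-0.30)] = 0.1500
  C_22 = (0.80)(0.80) − (-0.10)(-0.20) = 0.6200
  C_23 = −[(0.80)(-0.30) − (-0.15)(-0.20)] = 0.2700
  C_31 = (-0.15)(-0.35) − (-0.10)(0.95) = 0.1475
  C_32 = −[(0.80)(-0.35) − (-0.10)(-0.10)] = 0.2900
  C_33 = (0.80)(0.95) − (-0.15)(-0.10) = 0.7450
det(I−A) = Σ_j (I−A)_1j·C_1j = (0.80)(0.6550) + (-0.15)(0.1500) + (-0.10)(0.2200) = 0.4795
adj(I−A) = Cᵀ =
  [ 0.6550   0.1500   0.1475]
  [ 0.1500   0.6200   0.2900]
  [ 0.2200   0.2700   0.7450]
(I − A)⁻¹ = adj(I−A) / det(I−A) ≈
  [   1.3660     0.3128     0.3076]
  [   0.3128     1.2930     0.6048]
  [   0.4588     0.5631     1.5537]
x = (I − A)⁻¹ d = adj(I−A)·d / det(I−A), with det(I−A) = 0.4795:
  x_1 = (0.6550·300 + 0.1500·425 + 0.1475·925) / 0.4795 = 396.6875 / 0.4795 ≈ 827.29
  x_2 = (0.1500·300 + 0.6200·425 + 0.2900·925) / 0.4795 = 576.75 / 0.4795 ≈ 1202.82
  x_3 = (0.2200·300 + 0.2700·425 + 0.7450·925) / 0.4795 = 869.875 / 0.4795 ≈ 1814.13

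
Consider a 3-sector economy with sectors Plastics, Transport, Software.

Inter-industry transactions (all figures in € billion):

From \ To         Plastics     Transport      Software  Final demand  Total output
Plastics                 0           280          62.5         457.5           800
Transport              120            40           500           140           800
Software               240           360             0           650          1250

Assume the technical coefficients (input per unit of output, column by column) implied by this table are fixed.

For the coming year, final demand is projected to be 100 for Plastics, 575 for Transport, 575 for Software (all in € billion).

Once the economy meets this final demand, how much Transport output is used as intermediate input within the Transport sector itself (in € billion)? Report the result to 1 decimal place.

Technical coefficients a_ij = z_ij / X_j:
  a_11 = 0/800 = 0.00, a_21 = 120/800 = 0.15, a_31 = 240/800 = 0.30
  a_12 = 280/800 = 0.35, a_22 = 40/800 = 0.05, a_32 = 360/800 = 0.45
  a_13 = 62.5/1250 = 0.05, a_23 = 500/1250 = 0.40, a_33 = 0/1250 = 0.00
I − A =
  [   1.00    -0.35    -0.05]
  [  -0.15     0.95    -0.40]
  [  -0.30    -0.45     1.00]
Cofactors of I−A, C_ij = (−1)^(i+j)·(minor ij) (rows/columns in the sector order above):
  C_11 = (0.95)(1.00) − (-0.40)(-0.45) = 0.7700
  C_12 = −[(-0.15)(1.00) − (-0.40)(-0.30)] = 0.2700
  C_13 = (-0.15)(-0.45) − (0.95)(-0.30) = 0.3525
  C_21 = −[(-0.35)(1.00) − (-0.05)(-0.45)] = 0.3725
  C_22 = (1.00)(1.00) − (-0.05)(-0.30) = 0.9850
  C_23 = −[(1.00)(-0.45) − (-0.35)(-0.30)] = 0.5550
  C_31 = (-0.35)(-0.40) − (-0.05)(0.95) = 0.1875
  C_32 = −[(1.00)(-0.40) − (-0.05)(-0.15)] = 0.4075
  C_33 = (1.00)(0.95) − (-0.35)(-0.15) = 0.8975
det(I−A) = Σ_j (I−A)_1j·C_1j = (1.00)(0.7700) + (-0.35)(0.2700) + (-0.05)(0.3525) = 0.657875
adj(I−A) = Cᵀ =
  [ 0.7700   0.3725   0.1875]
  [ 0.2700   0.9850   0.4075]
  [ 0.3525   0.5550   0.8975]
(I − A)⁻¹ = adj(I−A) / det(I−A) ≈
  [   1.1704     0.5662     0.2850]
  [   0.4104     1.4972     0.6194]
  [   0.5358     0.8436     1.3642]
First solve x = (I − A)⁻¹ d = adj(I−A)·d / det(I−A); in particular x_2 = (0.2700·100 + 0.9850·575 + 0.4075·575) / 0.657875 = 827.6875 / 0.657875 ≈ 1258.123.
Intermediate flow from 2 to 2: z_22 = a_22 · x_2 = 0.05 × 827.6875 / 0.657875 = 41.384375 / 0.657875 ≈ 62.9.

z_22 = 62.9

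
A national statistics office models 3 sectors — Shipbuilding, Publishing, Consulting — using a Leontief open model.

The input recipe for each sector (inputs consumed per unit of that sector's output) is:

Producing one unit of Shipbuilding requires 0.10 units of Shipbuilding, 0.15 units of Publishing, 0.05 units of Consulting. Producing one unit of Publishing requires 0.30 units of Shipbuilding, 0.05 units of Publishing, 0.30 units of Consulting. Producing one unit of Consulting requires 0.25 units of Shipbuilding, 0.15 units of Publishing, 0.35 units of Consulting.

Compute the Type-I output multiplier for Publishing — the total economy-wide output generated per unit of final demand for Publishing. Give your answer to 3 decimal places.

m_P = 2.448

I − A =
  [   0.90    -0.30    -0.25]
  [  -0.15     0.95    -0.15]
  [  -0.05    -0.30     0.65]
Cofactors of I−A, C_ij = (−1)^(i+j)·(minor ij) (rows/columns in the sector order above):
  C_11 = (0.95)(0.65) − (-0.15)(-0.30) = 0.5725
  C_12 = −[(-0.15)(0.65) − (-0.15)(-0.05)] = 0.1050
  C_13 = (-0.15)(-0.30) − (0.95)(-0.05) = 0.0925
  C_21 = −[(-0.30)(0.65) − (-0.25)(-0.30)] = 0.2700
  C_22 = (0.90)(0.65) − (-0.25)(-0.05) = 0.5725
  C_23 = −[(0.90)(-0.30) − (-0.30)(-0.05)] = 0.2850
  C_31 = (-0.30)(-0.15) − (-0.25)(0.95) = 0.2825
  C_32 = −[(0.90)(-0.15) − (-0.25)(-0.15)] = 0.1725
  C_33 = (0.90)(0.95) − (-0.30)(-0.15) = 0.8100
det(I−A) = Σ_j (I−A)_1j·C_1j = (0.90)(0.5725) + (-0.30)(0.1050) + (-0.25)(0.0925) = 0.460625
adj(I−A) = Cᵀ =
  [ 0.5725   0.2700   0.2825]
  [ 0.1050   0.5725   0.1725]
  [ 0.0925   0.2850   0.8100]
(I − A)⁻¹ = adj(I−A) / det(I−A) ≈
  [   1.2429     0.5862     0.6133]
  [   0.2280     1.2429     0.3745]
  [   0.2008     0.6187     1.7585]
The output multiplier for sector j is the column-j sum of the Leontief inverse (I − A)⁻¹ = adj(I−A) / det(I−A).
Column P of adj(I−A): (0.2700, 0.5725, 0.2850); det(I−A) = 0.460625.
m_P = (0.2700 + 0.5725 + 0.2850) / 0.460625 = 1.1275 / 0.460625 ≈ 2.448.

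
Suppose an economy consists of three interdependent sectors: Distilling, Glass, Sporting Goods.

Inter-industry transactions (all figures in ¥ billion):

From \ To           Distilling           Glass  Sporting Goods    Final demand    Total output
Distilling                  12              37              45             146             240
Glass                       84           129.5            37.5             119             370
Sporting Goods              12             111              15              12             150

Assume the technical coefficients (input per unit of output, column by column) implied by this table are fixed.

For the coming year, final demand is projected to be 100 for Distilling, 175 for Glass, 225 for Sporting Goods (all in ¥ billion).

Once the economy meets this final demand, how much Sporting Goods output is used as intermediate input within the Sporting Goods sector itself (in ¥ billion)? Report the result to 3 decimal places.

z_SS = 47.640

Technical coefficients a_ij = z_ij / X_j:
  a_DD = 12/240 = 0.05, a_GD = 84/240 = 0.35, a_SD = 12/240 = 0.05
  a_DG = 37/370 = 0.10, a_GG = 129.5/370 = 0.35, a_SG = 111/370 = 0.30
  a_DS = 45/150 = 0.30, a_GS = 37.5/150 = 0.25, a_SS = 15/150 = 0.10
I − A =
  [   0.95    -0.10    -0.30]
  [  -0.35     0.65    -0.25]
  [  -0.05    -0.30     0.90]
Cofactors of I−A, C_ij = (−1)^(i+j)·(minor ij) (rows/columns in the sector order above):
  C_11 = (0.65)(0.90) − (-0.25)(-0.30) = 0.5100
  C_12 = −[(-0.35)(0.90) − (-0.25)(-0.05)] = 0.3275
  C_13 = (-0.35)(-0.30) − (0.65)(-0.05) = 0.1375
  C_21 = −[(-0.10)(0.90) − (-0.30)(-0.30)] = 0.1800
  C_22 = (0.95)(0.90) − (-0.30)(-0.05) = 0.8400
  C_23 = −[(0.95)(-0.30) − (-0.10)(-0.05)] = 0.2900
  C_31 = (-0.10)(-0.25) − (-0.30)(0.65) = 0.2200
  C_32 = −[(0.95)(-0.25) − (-0.30)(-0.35)] = 0.3425
  C_33 = (0.95)(0.65) − (-0.10)(-0.35) = 0.5825
det(I−A) = Σ_j (I−A)_1j·C_1j = (0.95)(0.5100) + (-0.10)(0.3275) + (-0.30)(0.1375) = 0.4105
adj(I−A) = Cᵀ =
  [ 0.5100   0.1800   0.2200]
  [ 0.3275   0.8400   0.3425]
  [ 0.1375   0.2900   0.5825]
(I − A)⁻¹ = adj(I−A) / det(I−A) ≈
  [   1.2424     0.4385     0.5359]
  [   0.7978     2.0463     0.8343]
  [   0.3350     0.7065     1.4190]
First solve x = (I − A)⁻¹ d = adj(I−A)·d / det(I−A); in particular x_S = (0.1375·100 + 0.2900·175 + 0.5825·225) / 0.4105 = 195.5625 / 0.4105 ≈ 476.40073.
Intermediate flow from S to S: z_SS = a_SS · x_S = 0.10 × 195.5625 / 0.4105 = 19.55625 / 0.4105 ≈ 47.640.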